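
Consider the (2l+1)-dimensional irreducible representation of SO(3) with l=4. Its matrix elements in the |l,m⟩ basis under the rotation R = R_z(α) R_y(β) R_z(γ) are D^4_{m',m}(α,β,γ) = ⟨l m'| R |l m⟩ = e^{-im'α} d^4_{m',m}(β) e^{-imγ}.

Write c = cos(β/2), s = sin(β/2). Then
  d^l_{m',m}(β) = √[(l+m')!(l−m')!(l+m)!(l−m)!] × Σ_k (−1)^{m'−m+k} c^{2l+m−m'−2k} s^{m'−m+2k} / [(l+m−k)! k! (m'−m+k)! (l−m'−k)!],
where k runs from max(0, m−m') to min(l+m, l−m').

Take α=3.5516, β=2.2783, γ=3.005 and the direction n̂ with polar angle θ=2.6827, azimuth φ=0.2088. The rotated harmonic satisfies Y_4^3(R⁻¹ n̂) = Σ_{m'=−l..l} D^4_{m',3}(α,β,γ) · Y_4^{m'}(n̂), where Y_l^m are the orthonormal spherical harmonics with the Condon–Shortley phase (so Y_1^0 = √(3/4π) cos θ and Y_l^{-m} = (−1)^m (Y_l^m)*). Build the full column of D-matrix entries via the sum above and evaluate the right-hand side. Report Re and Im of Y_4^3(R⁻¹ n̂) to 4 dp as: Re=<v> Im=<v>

Re=0.2220 Im=0.1813

Need the full column D^4_{m',3} for m'=−4..4 at α=3.5516, β=2.2783, γ=3.005.
cos(β/2)=0.418367, sin(β/2)=0.908278
d^4_{-4,3}: single k=7 term ⇒ +0.603440;  D = +0.278127-0.535524i
d^4_{-3,3}: k∈[6..7] ⇒ +0.687900 -0.463181 = +0.224719;  D = -0.015494+0.224184i
d^4_{-2,3}: k∈[5..6] ⇒ +0.508102 -0.798277 = -0.290174;  D = +0.097044+0.273466i
d^4_{-1,3}: k∈[4..5] ⇒ +0.275818 -0.780006 = -0.504188;  D = -0.344047-0.368561i
d^4_{0,3}: k∈[3..4] ⇒ +0.113633 -0.535587 = -0.421953;  D = +0.387019+0.168109i
d^4_{1,3}: k∈[2..3] ⇒ +0.035112 -0.275818 = -0.240707;  D = -0.240707+0.000055i
d^4_{2,3}: k∈[1..2] ⇒ +0.007624 -0.107802 = -0.100178;  D = +0.091866-0.039954i
d^4_{3,3}: k∈[0..1] ⇒ +0.000939 -0.030966 = -0.030027;  D = -0.020480+0.021959i
d^4_{4,3}: single k=0 term ⇒ -0.005763;  D = +0.001925-0.005432i
Y_4^{m'}(θ=2.6827,φ=0.2088) and Σ D·Y over m':
  (+0.2781-0.5355i)·(+0.0114-0.0126i)  (-0.0155+0.2242i)·(-0.0790+0.0572i)  (+0.0970+0.2735i)·(+0.2776-0.1232i)  (-0.3440-0.3686i)·(-0.4827+0.1023i)  (+0.3870+0.1681i)·(+0.1586+0.0000i)  (-0.2407+0.0001i)·(+0.4827+0.1023i)  (+0.0919-0.0400i)·(+0.2776+0.1232i)  (-0.0205+0.0220i)·(+0.0790+0.0572i)  (+0.0019-0.0054i)·(+0.0114+0.0126i)
Y_4^3(R⁻¹ n̂) = +0.222029+0.181264i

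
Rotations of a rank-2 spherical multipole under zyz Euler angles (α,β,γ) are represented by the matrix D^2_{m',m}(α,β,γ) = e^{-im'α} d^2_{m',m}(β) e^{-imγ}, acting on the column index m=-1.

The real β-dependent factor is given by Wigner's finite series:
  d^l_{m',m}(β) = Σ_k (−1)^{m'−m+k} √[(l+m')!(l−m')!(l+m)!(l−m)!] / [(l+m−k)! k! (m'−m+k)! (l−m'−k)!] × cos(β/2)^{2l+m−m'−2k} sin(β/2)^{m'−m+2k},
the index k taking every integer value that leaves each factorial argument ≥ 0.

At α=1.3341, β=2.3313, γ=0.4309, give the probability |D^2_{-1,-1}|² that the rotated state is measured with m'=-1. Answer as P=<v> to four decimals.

First d^2_{-1,-1}(β=2.3313), then the phase factors e^{-i(-1)α} and e^{-i(-1)γ}:
c=cos(2.3313/2)=0.394153, s=sin(2.3313/2)=0.919045; N=√[1·6·1·6]=6.000000
k: max(0,(-1)−(-1))=0 … min(2+(-1),2−(-1))=1
  k=0: (−1)^0·6.0000/(6)·0.3942^4·0.9190^0 = +0.024136
  k=1: (−1)^1·6.0000/(2)·0.3942^2·0.9190^2 = -0.393663
d^2_{-1,-1}(2.3313) = +0.024136 -0.393663 = -0.369527
|D^2_{-1,-1}|² = |d^2_{-1,-1}(β)|² = (-0.369527)² = 0.136551 (the z-rotation phases have unit modulus)

P=0.1366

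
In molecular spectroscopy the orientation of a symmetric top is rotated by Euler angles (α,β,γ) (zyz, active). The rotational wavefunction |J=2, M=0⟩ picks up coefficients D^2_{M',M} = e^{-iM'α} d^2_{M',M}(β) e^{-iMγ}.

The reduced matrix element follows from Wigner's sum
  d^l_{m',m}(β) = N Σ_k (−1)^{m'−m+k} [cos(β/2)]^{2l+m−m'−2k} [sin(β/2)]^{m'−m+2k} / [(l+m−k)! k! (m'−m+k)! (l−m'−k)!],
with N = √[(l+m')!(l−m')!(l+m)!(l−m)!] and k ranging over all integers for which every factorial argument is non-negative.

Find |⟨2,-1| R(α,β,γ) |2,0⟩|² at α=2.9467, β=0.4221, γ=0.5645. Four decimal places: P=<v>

P=0.2095

First d^2_{-1,0}(β=0.4221), then the phase factors e^{-i(-1)α} and e^{-i(0)γ}:
c=cos(0.4221/2)=0.977811, s=sin(0.4221/2)=0.209487; N=√[1·6·2·2]=4.898979
Admissible k: 1..2 (factorial args all ≥0)
  k=1: (−1)^0·4.8990/(2)·0.9778^3·0.2095^1 = +0.479731
  k=2: (−1)^1·4.8990/(2)·0.9778^1·0.2095^3 = -0.022019
d^2_{-1,0}(0.4221) = +0.479731 -0.022019 = +0.457712
|D^2_{-1,0}|² = |d^2_{-1,0}(β)|² = (+0.457712)² = 0.209500 (the z-rotation phases have unit modulus)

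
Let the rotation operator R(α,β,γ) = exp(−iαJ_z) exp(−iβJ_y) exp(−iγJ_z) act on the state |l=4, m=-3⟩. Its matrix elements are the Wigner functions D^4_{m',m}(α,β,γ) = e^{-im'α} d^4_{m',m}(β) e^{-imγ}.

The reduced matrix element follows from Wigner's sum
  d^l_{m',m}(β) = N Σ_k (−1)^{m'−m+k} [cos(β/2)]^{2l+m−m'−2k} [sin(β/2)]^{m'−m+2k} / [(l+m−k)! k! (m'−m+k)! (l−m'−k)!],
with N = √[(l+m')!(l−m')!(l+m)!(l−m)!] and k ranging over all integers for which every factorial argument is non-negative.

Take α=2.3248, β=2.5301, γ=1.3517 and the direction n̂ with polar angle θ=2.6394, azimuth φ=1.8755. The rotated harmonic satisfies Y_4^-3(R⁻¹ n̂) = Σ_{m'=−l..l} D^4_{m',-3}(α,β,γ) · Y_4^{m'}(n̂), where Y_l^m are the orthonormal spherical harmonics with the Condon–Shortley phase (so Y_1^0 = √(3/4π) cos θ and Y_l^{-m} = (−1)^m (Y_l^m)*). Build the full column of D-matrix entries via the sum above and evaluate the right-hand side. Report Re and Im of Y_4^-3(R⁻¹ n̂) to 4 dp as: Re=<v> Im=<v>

Re=0.0164 Im=0.0121

Need the full column D^4_{m',-3} for m'=−4..4 at α=2.3248, β=2.5301, γ=1.3517.
cos(β/2)=0.301005, sin(β/2)=0.953623
d^4_{-4,-3}: single k=1 term ⇒ +0.000604;  D = +0.000426+0.000428i
d^4_{-3,-3}: k∈[0..1] ⇒ +0.000067 -0.004735 = -0.004667;  D = -0.000158+0.004665i
d^4_{-2,-3}: k∈[0..1] ⇒ -0.000799 +0.024054 = +0.023255;  D = -0.017482+0.015335i
d^4_{-1,-3}: k∈[0..1] ⇒ +0.005369 -0.089809 = -0.084440;  D = -0.084046-0.008154i
d^4_{0,-3}: k∈[0..1] ⇒ -0.025355 +0.254488 = +0.229133;  D = -0.139994-0.181394i
d^4_{1,-3}: k∈[0..1] ⇒ +0.089809 -0.540850 = -0.451041;  D = +0.071638-0.445315i
d^4_{2,-3}: k∈[0..1] ⇒ -0.241429 +0.807743 = +0.566315;  D = +0.469151-0.317190i
d^4_{3,-3}: k∈[0..1] ⇒ +0.476985 -0.683931 = -0.206946;  D = +0.201854+0.045625i
d^4_{4,-3}: single k=0 term ⇒ -0.610597;  D = -0.309578-0.526298i
Y_4^{m'}(θ=2.6394,φ=1.8755) and Σ D·Y over m':
  (+0.0004+0.0004i)·(+0.0082-0.0223i)  (-0.0002+0.0047i)·(-0.0969-0.0747i)  (-0.0175+0.0153i)·(-0.2783+0.1942i)  (-0.0840-0.0082i)·(+0.1424+0.4528i)  (-0.1400-0.1814i)·(+0.0646+0.0000i)  (+0.0716-0.4453i)·(-0.1424+0.4528i)  (+0.4692-0.3172i)·(-0.2783-0.1942i)  (+0.2019+0.0456i)·(+0.0969-0.0747i)  (-0.3096-0.5263i)·(+0.0082+0.0223i)
Y_4^-3(R⁻¹ n̂) = +0.016400+0.012067i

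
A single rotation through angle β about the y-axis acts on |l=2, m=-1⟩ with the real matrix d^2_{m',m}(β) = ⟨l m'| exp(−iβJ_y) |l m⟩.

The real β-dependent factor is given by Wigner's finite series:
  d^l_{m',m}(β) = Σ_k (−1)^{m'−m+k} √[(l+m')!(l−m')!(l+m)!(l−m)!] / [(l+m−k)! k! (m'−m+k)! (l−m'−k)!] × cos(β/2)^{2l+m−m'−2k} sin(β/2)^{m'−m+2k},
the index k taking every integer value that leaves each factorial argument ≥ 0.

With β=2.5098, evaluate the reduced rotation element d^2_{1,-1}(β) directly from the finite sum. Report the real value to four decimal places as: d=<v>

d^2_{1,-1}(β=2.5098) via Wigner's sum:
Half-angle: c=0.310669, s=0.950518. N=√(6·1·1·6)=6.000000
k: max(0,(-1)−(1))=0 … min(2+(-1),2−(1))=1
  k=0: (−1)^2·6.0000/(2)·0.3107^2·0.9505^2 = +0.261599
  k=1: (−1)^3·6.0000/(6)·0.3107^0·0.9505^4 = -0.816285
d^2_{1,-1}(2.5098) = +0.261599 -0.816285 = -0.554686

d=-0.5547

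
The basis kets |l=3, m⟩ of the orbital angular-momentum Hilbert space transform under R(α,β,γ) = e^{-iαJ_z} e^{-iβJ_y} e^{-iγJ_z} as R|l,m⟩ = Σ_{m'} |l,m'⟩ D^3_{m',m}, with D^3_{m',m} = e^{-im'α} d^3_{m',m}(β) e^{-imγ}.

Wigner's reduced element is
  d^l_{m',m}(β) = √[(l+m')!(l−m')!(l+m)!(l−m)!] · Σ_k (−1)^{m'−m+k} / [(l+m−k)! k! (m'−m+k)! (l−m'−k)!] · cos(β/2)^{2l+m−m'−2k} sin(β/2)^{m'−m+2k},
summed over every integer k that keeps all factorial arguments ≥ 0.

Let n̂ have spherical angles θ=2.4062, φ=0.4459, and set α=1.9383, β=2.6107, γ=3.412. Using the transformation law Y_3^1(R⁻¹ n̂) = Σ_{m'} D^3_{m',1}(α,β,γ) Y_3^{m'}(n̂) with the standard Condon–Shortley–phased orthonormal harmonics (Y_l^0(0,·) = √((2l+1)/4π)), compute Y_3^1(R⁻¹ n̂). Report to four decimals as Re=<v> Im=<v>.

Need the full column D^3_{m',1} for m'=−3..3 at α=1.9383, β=2.6107, γ=3.412.
cos(β/2)=0.262340, sin(β/2)=0.964976
d^3_{-3,1}: single k=4 term ⇒ +0.231121;  D = -0.170879+0.155619i
d^3_{-2,1}: k∈[3..4] ⇒ +0.102606 -0.694138 = -0.591532;  D = -0.528830-0.265045i
d^3_{-1,1}: k∈[2..4] ⇒ +0.026463 -0.477402 +0.807417 = +0.356478;  D = +0.034558-0.354799i
d^3_{0,1}: k∈[1..3] ⇒ +0.004154 -0.168599 +0.760390 = +0.595945;  D = -0.574290+0.159191i
d^3_{1,1}: k∈[0..2] ⇒ +0.000326 -0.035284 +0.358051 = +0.323093;  D = +0.192408+0.259554i
d^3_{2,1}: k∈[0..1] ⇒ -0.003792 +0.102606 = +0.098814;  D = +0.052939-0.083437i
d^3_{3,1}: single k=0 term ⇒ +0.017082;  D = -0.016749-0.003358i
Y_3^{m'}(θ=2.4062,φ=0.4459) and Σ D·Y over m':
  (-0.1709+0.1556i)·(+0.0291-0.1226i)  (-0.5288-0.2650i)·(-0.2142+0.2654i)  (+0.0346-0.3548i)·(+0.3423-0.1636i)  (-0.5743+0.1592i)·(+0.0693+0.0000i)  (+0.1924+0.2596i)·(-0.3423-0.1636i)  (+0.0529-0.0834i)·(-0.2142-0.2654i)  (-0.0167-0.0034i)·(-0.0291-0.1226i)
Y_3^1(R⁻¹ n̂) = +0.054929-0.288517i

Re=0.0549 Im=-0.2885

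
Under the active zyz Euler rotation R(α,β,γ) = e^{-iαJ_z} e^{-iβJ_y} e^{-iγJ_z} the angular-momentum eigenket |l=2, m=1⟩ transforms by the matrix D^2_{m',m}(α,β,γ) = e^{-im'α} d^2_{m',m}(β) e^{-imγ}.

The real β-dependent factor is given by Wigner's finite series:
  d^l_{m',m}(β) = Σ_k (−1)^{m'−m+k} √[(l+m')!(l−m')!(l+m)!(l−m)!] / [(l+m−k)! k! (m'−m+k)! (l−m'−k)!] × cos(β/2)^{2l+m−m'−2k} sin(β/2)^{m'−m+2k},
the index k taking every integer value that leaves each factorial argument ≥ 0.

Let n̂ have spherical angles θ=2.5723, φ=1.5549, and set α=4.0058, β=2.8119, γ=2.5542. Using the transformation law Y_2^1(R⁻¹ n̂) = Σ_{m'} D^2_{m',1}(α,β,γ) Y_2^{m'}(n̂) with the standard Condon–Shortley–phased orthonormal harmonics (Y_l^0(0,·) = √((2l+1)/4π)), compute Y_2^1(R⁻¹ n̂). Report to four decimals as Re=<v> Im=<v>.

Need the full column D^2_{m',1} for m'=−2..2 at α=4.0058, β=2.8119, γ=2.5542.
cos(β/2)=0.164101, sin(β/2)=0.986444
d^2_{-2,1}: single k=3 term ⇒ +0.315034;  D = +0.213587-0.231575i
d^2_{-1,1}: k∈[2..3] ⇒ +0.078612 -0.946867 = -0.868255;  D = -0.103248-0.862095i
d^2_{0,1}: k∈[1..2] ⇒ +0.010678 -0.385836 = -0.375158;  D = +0.312278+0.207910i
d^2_{1,1}: k∈[0..1] ⇒ +0.000725 -0.078612 = -0.077886;  D = -0.074921+0.021286i
d^2_{2,1}: single k=0 term ⇒ -0.008718;  D = +0.003633-0.007925i
Y_2^{m'}(θ=2.5723,φ=1.5549) and Σ D·Y over m':
  (+0.2136-0.2316i)·(-0.1122-0.0036i)  (-0.1032-0.8621i)·(-0.0056+0.3507i)  (+0.3123+0.2079i)·(+0.3559+0.0000i)  (-0.0749+0.0213i)·(+0.0056+0.3507i)  (+0.0036-0.0079i)·(-0.1122+0.0036i)
Y_2^1(R⁻¹ n̂) = +0.380999+0.042545i

Re=0.3810 Im=0.0425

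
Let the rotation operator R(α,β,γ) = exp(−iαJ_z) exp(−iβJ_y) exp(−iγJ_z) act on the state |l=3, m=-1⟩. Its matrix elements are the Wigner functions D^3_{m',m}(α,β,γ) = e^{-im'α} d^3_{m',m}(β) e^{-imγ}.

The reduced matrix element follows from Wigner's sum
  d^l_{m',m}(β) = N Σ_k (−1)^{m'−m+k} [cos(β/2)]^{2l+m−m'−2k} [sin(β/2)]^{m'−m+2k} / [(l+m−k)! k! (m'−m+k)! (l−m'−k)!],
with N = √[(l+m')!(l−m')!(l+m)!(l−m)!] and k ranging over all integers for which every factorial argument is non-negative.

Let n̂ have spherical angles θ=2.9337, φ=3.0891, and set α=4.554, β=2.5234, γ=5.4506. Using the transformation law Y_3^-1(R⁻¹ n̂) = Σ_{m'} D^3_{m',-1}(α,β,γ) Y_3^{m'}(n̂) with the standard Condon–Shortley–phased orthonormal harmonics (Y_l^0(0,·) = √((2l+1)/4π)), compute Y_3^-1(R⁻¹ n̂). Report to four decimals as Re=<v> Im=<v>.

Re=0.3844 Im=-0.1977

Need the full column D^3_{m',-1} for m'=−3..3 at α=4.554, β=2.5234, γ=5.4506.
cos(β/2)=0.304198, sin(β/2)=0.952609
d^3_{-3,-1}: single k=2 term ⇒ +0.030095;  D = +0.029060+0.007825i
d^3_{-2,-1}: k∈[1..2] ⇒ +0.007847 -0.153901 = -0.146055;  D = +0.059746-0.133275i
d^3_{-1,-1}: k∈[0..2] ⇒ +0.000792 -0.062165 +0.457217 = +0.395844;  D = -0.331148-0.216873i
d^3_{0,-1}: k∈[0..2] ⇒ -0.008596 +0.252886 -0.826647 = -0.582357;  D = -0.391906+0.430754i
d^3_{1,-1}: k∈[0..2] ⇒ +0.046624 -0.609622 +0.747287 = +0.184289;  D = +0.115046+0.143968i
d^3_{2,-1}: k∈[0..1] ⇒ -0.153901 +0.754622 = +0.600720;  D = -0.522563+0.296298i
d^3_{3,-1}: single k=0 term ⇒ +0.295132;  D = -0.103254-0.276481i
Y_3^{m'}(θ=2.9337,φ=3.0891) and Σ D·Y over m':
  (+0.0291+0.0078i)·(-0.0036-0.0006i)  (+0.0597-0.1333i)·(-0.0424-0.0045i)  (-0.3311-0.2169i)·(-0.2523-0.0133i)  (-0.3919+0.4308i)·(-0.6525+0.0000i)  (+0.1150+0.1440i)·(+0.2523-0.0133i)  (-0.5226+0.2963i)·(-0.0424+0.0045i)  (-0.1033-0.2765i)·(+0.0036-0.0006i)
Y_3^-1(R⁻¹ n̂) = +0.384367-0.197673i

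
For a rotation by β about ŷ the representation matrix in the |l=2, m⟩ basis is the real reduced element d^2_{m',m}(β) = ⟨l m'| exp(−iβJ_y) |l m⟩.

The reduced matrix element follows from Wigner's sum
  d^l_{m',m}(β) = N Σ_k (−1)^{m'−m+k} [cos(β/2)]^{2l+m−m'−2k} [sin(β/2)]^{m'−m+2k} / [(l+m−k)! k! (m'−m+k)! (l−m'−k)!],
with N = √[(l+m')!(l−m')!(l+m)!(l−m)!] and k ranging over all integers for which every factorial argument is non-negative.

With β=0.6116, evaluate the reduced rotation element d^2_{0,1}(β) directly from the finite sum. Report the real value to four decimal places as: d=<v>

d=0.5757

d^2_{0,1}(β=0.6116) via Wigner's sum:
Half-angle: c=0.953606, s=0.301056. N=√(2·2·6·1)=4.898979
Admissible k: 1..2 (factorial args all ≥0)
  k=1: (−1)^0·4.8990/(2)·0.9536^3·0.3011^1 = +0.639485
  k=2: (−1)^1·4.8990/(2)·0.9536^1·0.3011^3 = -0.063736
d^2_{0,1}(0.6116) = +0.639485 -0.063736 = +0.575749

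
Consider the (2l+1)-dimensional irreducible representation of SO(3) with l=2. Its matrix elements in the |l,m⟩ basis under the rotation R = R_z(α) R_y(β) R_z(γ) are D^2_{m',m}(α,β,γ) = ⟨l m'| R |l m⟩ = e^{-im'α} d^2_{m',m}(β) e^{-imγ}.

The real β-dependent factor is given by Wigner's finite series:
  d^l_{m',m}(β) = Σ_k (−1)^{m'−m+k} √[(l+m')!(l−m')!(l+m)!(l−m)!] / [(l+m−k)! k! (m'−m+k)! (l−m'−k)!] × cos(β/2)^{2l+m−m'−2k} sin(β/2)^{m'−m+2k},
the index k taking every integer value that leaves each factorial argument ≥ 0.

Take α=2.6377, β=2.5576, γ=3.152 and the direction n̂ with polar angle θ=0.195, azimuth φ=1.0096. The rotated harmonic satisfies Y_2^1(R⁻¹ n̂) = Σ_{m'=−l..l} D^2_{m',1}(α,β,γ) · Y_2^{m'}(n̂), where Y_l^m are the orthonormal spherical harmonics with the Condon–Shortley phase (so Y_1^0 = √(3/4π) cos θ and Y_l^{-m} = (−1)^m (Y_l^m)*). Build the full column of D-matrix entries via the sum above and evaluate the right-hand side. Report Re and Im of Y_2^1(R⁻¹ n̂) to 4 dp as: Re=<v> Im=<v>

Need the full column D^2_{m',1} for m'=−2..2 at α=2.6377, β=2.5576, γ=3.152.
cos(β/2)=0.287865, sin(β/2)=0.957671
d^2_{-2,1}: single k=3 term ⇒ +0.505670;  D = -0.265429+0.430407i
d^2_{-1,1}: k∈[2..3] ⇒ +0.227998 -0.841135 = -0.613137;  D = -0.533820+0.301618i
d^2_{0,1}: k∈[1..2] ⇒ +0.055957 -0.619317 = -0.563360;  D = +0.563329-0.005863i
d^2_{1,1}: k∈[0..1] ⇒ +0.006867 -0.227998 = -0.221131;  D = -0.194747-0.104749i
d^2_{2,1}: single k=0 term ⇒ -0.045689;  D = +0.024787+0.038381i
Y_2^{m'}(θ=0.195,φ=1.0096) and Σ D·Y over m':
  (-0.2654+0.4304i)·(-0.0063-0.0131i)  (-0.5338+0.3016i)·(+0.0782-0.1243i)  (+0.5633-0.0059i)·(+0.5953+0.0000i)  (-0.1947-0.1047i)·(-0.0782-0.1243i)  (+0.0248+0.0384i)·(-0.0063+0.0131i)
Y_2^1(R⁻¹ n̂) = +0.339939+0.119700i

Re=0.3399 Im=0.1197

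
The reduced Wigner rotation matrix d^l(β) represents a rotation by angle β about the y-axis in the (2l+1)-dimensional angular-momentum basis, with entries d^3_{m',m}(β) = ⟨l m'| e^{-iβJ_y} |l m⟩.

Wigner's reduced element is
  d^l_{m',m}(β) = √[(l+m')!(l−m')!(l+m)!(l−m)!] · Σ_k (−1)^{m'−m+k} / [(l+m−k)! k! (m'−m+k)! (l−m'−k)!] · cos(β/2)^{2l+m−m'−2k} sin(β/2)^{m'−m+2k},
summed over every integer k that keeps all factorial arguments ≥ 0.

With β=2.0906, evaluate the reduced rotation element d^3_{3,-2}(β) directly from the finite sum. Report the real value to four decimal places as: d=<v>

d^3_{3,-2}(β=2.0906) via Wigner's sum:
Half-angle: c=0.501642, s=0.865075. N=√(720·1·1·120)=293.938769
k: max(0,(-2)−(3))=0 … min(3+(-2),3−(3))=0
  k=0: (−1)^5·293.9388/(120)·0.5016^1·0.8651^5 = -0.595304
d^3_{3,-2}(2.0906) = -0.595304

d=-0.5953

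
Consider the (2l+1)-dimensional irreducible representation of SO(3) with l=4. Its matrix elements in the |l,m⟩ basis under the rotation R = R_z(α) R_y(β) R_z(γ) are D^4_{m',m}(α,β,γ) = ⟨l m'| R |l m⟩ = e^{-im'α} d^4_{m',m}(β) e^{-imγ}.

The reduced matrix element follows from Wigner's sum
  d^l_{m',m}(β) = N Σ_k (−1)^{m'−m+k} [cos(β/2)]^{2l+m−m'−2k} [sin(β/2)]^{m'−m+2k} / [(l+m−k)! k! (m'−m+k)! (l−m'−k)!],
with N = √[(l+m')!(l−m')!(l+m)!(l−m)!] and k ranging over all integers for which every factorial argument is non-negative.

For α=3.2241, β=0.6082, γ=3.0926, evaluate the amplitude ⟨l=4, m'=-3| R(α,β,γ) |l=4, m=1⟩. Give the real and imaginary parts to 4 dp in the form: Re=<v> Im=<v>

Split into d^4_{-3,1}(β=0.6082) × two z-phases.
With c≡cos(β/2)=0.954117 and s≡sin(β/2)=0.299435, N=[1·5040·120·6]^{1/2}=1904.940944
The bounds max(0,m−m')=4 and min(l+m,l−m')=5 give 2 terms
  k=4: (−1)^0·1904.9409/(144)·0.9541^4·0.2994^4 = +0.088132
  k=5: (−1)^1·1904.9409/(240)·0.9541^2·0.2994^6 = -0.005208
d^4_{-3,1}(0.6082) = +0.088132 -0.005208 = +0.082924
D = (-0.969523-0.245002i)·(+0.082924)·(-0.998800-0.048973i) = +0.079305+0.024229i

Re=0.0793 Im=0.0242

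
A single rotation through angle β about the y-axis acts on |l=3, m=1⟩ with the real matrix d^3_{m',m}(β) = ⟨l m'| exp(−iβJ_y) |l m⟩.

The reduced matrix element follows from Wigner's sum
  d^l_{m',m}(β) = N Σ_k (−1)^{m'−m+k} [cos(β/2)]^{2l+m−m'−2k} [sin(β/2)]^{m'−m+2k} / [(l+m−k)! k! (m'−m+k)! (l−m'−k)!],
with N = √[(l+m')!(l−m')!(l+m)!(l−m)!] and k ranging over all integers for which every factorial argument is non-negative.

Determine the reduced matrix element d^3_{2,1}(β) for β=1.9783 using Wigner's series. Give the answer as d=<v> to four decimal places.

d=0.4796

d^3_{2,1}(β=1.9783) via Wigner's sum:
Half-angle: c=0.549400, s=0.835559. N=√(120·1·24·2)=75.894664
The bounds max(0,m−m')=0 and min(l+m,l−m')=1 give 2 terms
  k=0: (−1)^1·75.8947/(24)·0.5494^5·0.8356^1 = -0.132258
  k=1: (−1)^2·75.8947/(12)·0.5494^3·0.8356^3 = +0.611827
d^3_{2,1}(1.9783) = -0.132258 +0.611827 = +0.479569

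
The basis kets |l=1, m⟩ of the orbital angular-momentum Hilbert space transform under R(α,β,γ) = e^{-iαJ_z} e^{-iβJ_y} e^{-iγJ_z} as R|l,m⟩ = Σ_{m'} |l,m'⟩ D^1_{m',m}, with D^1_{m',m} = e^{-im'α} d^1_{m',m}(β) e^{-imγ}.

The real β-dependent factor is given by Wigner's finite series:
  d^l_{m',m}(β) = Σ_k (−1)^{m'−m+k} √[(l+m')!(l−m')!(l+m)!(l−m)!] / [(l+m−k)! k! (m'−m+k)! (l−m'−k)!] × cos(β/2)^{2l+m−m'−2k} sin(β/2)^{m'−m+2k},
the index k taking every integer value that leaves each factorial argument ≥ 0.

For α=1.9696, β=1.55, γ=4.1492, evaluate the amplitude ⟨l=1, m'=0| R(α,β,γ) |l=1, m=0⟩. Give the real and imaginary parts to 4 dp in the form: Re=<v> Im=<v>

D^1_{0,0}(1.9696,1.55,4.1492) = e^{-i·0·1.9696}·d^1_{0,0}(1.55)·e^{-i·0·4.1492}. Compute d first:
Half-angle: c=0.714421, s=0.699716. N=√(1·1·1·1)=1.000000
k: max(0,(0)−(0))=0 … min(1+(0),1−(0))=1
  k=0: (−1)^0·1.0000/(1)·0.7144^2·0.6997^0 = +0.510397
  k=1: (−1)^1·1.0000/(1)·0.7144^0·0.6997^2 = -0.489603
d^1_{0,0}(1.55) = +0.510397 -0.489603 = +0.020795
D = (+1.000000+0.000000i)·(+0.020795)·(+1.000000+0.000000i) = +0.020795+0.000000i

Re=0.0208 Im=0.0000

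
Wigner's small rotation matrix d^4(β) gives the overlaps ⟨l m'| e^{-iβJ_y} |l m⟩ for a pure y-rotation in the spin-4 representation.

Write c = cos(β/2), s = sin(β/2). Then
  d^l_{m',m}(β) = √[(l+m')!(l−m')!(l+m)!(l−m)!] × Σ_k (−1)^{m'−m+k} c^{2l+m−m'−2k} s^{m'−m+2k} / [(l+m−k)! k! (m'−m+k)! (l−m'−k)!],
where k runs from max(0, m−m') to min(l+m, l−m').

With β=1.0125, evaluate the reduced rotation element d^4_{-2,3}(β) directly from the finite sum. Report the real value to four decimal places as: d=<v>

d^4_{-2,3}(β=1.0125) via Wigner's sum:
c=cos(1.0125/2)=0.874569, s=sin(1.0125/2)=0.484901; N=√[2·720·5040·1]=2693.993318
Admissible k: 5..6 (factorial args all ≥0)
  k=5: (−1)^0·2693.9933/(240)·0.8746^3·0.4849^5 = +0.201295
  k=6: (−1)^1·2693.9933/(720)·0.8746^1·0.4849^7 = -0.020627
d^4_{-2,3}(1.0125) = +0.201295 -0.020627 = +0.180668

d=0.1807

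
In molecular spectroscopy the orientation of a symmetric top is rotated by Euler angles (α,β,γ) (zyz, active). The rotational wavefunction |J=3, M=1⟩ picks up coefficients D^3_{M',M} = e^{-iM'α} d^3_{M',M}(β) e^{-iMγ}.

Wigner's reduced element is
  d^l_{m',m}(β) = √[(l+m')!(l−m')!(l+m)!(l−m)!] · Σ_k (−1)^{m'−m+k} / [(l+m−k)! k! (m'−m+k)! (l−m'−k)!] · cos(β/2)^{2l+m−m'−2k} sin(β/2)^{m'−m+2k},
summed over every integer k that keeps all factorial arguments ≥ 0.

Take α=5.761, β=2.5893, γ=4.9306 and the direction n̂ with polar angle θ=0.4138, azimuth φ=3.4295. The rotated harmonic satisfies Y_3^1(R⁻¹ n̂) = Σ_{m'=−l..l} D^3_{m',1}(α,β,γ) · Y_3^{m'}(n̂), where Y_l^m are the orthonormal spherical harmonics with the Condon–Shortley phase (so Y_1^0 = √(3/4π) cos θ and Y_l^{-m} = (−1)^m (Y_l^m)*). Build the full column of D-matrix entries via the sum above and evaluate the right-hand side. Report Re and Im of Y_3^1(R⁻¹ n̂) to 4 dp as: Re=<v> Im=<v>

Need the full column D^3_{m',1} for m'=−3..3 at α=5.761, β=2.5893, γ=4.9306.
cos(β/2)=0.272650, sin(β/2)=0.962113
d^3_{-3,1}: single k=4 term ⇒ +0.246696;  D = +0.241070-0.052384i
d^3_{-2,1}: k∈[3..4] ⇒ +0.114163 -0.710782 = -0.596619;  D = -0.568505-0.180989i
d^3_{-1,1}: k∈[2..4] ⇒ +0.030692 -0.509572 +0.793154 = +0.314273;  D = +0.212003+0.231997i
d^3_{0,1}: k∈[1..3] ⇒ +0.005022 -0.187589 +0.778623 = +0.596056;  D = +0.129036+0.581921i
d^3_{1,1}: k∈[0..2] ⇒ +0.000411 -0.040923 +0.382179 = +0.341667;  D = -0.102266+0.326003i
d^3_{2,1}: k∈[0..1] ⇒ -0.004584 +0.114163 = +0.109579;  D = -0.080577+0.074262i
d^3_{3,1}: single k=0 term ⇒ +0.019812;  D = -0.019323+0.004371i
Y_3^{m'}(θ=0.4138,φ=3.4295) and Σ D·Y over m':
  (+0.2411-0.0524i)·(-0.0176+0.0206i)  (-0.5685-0.1810i)·(+0.1269-0.0824i)  (+0.2120+0.2320i)·(-0.3977+0.1178i)  (+0.1290+0.5819i)·(+0.4072+0.0000i)  (-0.1023+0.3260i)·(+0.3977+0.1178i)  (-0.0806+0.0743i)·(+0.1269+0.0824i)  (-0.0193+0.0044i)·(+0.0176+0.0206i)
Y_3^1(R⁻¹ n̂) = -0.245140+0.319461i

Re=-0.2451 Im=0.3195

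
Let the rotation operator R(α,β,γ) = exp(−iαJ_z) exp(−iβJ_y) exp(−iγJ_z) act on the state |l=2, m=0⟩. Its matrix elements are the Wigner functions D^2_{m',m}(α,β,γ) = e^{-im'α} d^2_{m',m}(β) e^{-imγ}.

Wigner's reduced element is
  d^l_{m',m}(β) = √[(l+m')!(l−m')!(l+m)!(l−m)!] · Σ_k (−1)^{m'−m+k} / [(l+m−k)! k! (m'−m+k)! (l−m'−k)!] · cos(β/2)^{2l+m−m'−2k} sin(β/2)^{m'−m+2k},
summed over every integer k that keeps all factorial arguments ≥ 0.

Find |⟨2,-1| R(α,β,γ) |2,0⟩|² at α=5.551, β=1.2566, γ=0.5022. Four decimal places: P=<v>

Split into d^2_{-1,0}(β=1.2566) × two z-phases.
c=cos(1.2566/2)=0.809028, s=sin(1.2566/2)=0.587770; N=√[1·6·2·2]=4.898979
k: max(0,(0)−(-1))=1 … min(2+(0),2−(-1))=2
  k=1: (−1)^0·4.8990/(2)·0.8090^3·0.5878^1 = +0.762384
  k=2: (−1)^1·4.8990/(2)·0.8090^1·0.5878^3 = -0.402404
d^2_{-1,0}(1.2566) = +0.762384 -0.402404 = +0.359980
|D^2_{-1,0}|² = |d^2_{-1,0}(β)|² = (+0.359980)² = 0.129586 (the z-rotation phases have unit modulus)

P=0.1296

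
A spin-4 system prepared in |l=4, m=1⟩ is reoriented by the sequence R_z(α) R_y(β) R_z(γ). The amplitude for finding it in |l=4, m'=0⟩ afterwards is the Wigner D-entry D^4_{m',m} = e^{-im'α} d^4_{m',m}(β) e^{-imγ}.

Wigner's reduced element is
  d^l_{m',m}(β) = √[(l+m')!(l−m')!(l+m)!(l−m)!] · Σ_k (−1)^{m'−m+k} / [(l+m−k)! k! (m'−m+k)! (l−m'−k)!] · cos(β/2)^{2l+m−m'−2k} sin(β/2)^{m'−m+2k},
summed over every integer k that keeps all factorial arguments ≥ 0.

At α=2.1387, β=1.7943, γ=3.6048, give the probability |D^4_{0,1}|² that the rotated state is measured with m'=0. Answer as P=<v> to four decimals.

P=0.1030

First d^4_{0,1}(β=1.7943), then the phase factors e^{-i(0)α} and e^{-i(1)γ}:
c=cos(1.7943/2)=0.623840, s=sin(1.7943/2)=0.781552; N=√[24·24·120·6]=643.987578
k: max(0,(1)−(0))=1 … min(4+(1),4−(0))=4
  k=1: (−1)^0·643.9876/(144)·0.6238^7·0.7816^1 = +0.128524
  k=2: (−1)^1·643.9876/(24)·0.6238^5·0.7816^3 = -1.210336
  k=3: (−1)^2·643.9876/(24)·0.6238^3·0.7816^5 = +1.899658
  k=4: (−1)^3·643.9876/(144)·0.6238^1·0.7816^7 = -0.496928
d^4_{0,1}(1.7943) = +0.128524 -1.210336 +1.899658 -0.496928 = +0.320918
|D^4_{0,1}|² = |d^4_{0,1}(β)|² = (+0.320918)² = 0.102989 (the z-rotation phases have unit modulus)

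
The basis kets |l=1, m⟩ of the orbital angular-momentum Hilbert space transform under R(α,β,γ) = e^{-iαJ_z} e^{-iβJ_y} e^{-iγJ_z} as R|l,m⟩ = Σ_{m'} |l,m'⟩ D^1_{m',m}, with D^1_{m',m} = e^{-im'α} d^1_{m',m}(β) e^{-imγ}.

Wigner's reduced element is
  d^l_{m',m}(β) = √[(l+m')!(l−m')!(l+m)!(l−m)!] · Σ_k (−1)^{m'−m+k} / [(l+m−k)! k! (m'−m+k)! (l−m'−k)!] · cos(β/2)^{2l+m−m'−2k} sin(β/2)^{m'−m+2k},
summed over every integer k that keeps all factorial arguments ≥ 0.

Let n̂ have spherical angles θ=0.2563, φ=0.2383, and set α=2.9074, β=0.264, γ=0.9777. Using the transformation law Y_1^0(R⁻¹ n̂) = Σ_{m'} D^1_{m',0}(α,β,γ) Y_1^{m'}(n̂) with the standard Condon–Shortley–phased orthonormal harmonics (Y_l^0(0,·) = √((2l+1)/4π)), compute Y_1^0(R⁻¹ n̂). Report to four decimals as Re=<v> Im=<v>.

Need the full column D^1_{m',0} for m'=−1..1 at α=2.9074, β=0.264, γ=0.9777.
cos(β/2)=0.991301, sin(β/2)=0.131617
d^1_{-1,0}: single k=1 term ⇒ +0.184515;  D = -0.179478+0.042818i
d^1_{0,0}: k∈[0..1] ⇒ +0.982677 -0.017323 = +0.965354;  D = +0.965354+0.000000i
d^1_{1,0}: single k=0 term ⇒ -0.184515;  D = +0.179478+0.042818i
Y_1^{m'}(θ=0.2563,φ=0.2383) and Σ D·Y over m':
  (-0.1795+0.0428i)·(+0.0851-0.0207i)  (+0.9654+0.0000i)·(+0.4726+0.0000i)  (+0.1795+0.0428i)·(-0.0851-0.0207i)
Y_1^0(R⁻¹ n̂) = +0.427487+0.000000i

Re=0.4275 Im=0.0000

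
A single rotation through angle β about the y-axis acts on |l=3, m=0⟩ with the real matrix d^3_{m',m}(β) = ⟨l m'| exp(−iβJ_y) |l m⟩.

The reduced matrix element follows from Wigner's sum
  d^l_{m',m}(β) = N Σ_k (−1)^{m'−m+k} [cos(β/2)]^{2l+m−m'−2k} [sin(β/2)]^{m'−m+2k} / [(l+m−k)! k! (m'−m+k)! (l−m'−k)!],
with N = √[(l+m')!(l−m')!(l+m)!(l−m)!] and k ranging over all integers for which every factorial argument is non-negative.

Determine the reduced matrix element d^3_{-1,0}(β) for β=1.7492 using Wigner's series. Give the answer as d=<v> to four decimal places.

d=-0.3590

d^3_{-1,0}(β=1.7492) via Wigner's sum:
Half-angle: c=0.641304, s=0.767287. N=√(2·24·6·6)=41.569219
k∈{1,2,3} keeps every argument non-negative
  k=1: (−1)^0·41.5692/(12)·0.6413^5·0.7673^1 = +0.288315
  k=2: (−1)^1·41.5692/(4)·0.6413^3·0.7673^3 = -1.238161
  k=3: (−1)^2·41.5692/(12)·0.6413^1·0.7673^5 = +0.590804
d^3_{-1,0}(1.7492) = +0.288315 -1.238161 +0.590804 = -0.359041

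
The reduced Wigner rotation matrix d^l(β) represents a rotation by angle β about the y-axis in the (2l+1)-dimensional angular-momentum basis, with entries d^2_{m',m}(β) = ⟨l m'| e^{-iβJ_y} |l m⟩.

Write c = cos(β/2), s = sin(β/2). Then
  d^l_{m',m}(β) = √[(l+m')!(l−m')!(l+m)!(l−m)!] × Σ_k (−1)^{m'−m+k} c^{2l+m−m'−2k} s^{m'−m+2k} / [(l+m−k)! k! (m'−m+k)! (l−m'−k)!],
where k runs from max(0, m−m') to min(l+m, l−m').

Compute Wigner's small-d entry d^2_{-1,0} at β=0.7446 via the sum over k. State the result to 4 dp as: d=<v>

d^2_{-1,0}(β=0.7446) via Wigner's sum:
With c≡cos(β/2)=0.931493 and s≡sin(β/2)=0.363759, N=[1·6·2·2]^{1/2}=4.898979
k∈{1,2} keeps every argument non-negative
  k=1: (−1)^0·4.8990/(2)·0.9315^3·0.3638^1 = +0.720159
  k=2: (−1)^1·4.8990/(2)·0.9315^1·0.3638^3 = -0.109824
d^2_{-1,0}(0.7446) = +0.720159 -0.109824 = +0.610335

d=0.6103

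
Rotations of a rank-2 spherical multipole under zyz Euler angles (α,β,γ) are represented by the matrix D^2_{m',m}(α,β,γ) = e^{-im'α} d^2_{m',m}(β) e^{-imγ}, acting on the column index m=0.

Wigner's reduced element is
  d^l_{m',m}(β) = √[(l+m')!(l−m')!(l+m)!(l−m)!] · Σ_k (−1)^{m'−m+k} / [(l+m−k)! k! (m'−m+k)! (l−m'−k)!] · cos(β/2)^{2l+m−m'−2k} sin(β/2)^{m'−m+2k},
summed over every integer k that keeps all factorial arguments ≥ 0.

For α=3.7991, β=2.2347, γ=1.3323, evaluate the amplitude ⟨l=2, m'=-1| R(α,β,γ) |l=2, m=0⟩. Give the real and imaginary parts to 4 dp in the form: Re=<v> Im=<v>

Re=0.4705 Im=0.3633

Split into d^2_{-1,0}(β=2.2347) × two z-phases.
c=cos(2.2347/2)=0.438066, s=sin(2.2347/2)=0.898943; N=√[1·6·2·2]=4.898979
k∈{1,2} keeps every argument non-negative
  k=1: (−1)^0·4.8990/(2)·0.4381^3·0.8989^1 = +0.185109
  k=2: (−1)^1·4.8990/(2)·0.4381^1·0.8989^3 = -0.779492
d^2_{-1,0}(2.2347) = +0.185109 -0.779492 = -0.594383
Phases: e^{-i·(-1)·3.7991}=-0.791518-0.611146i, e^{-i·(0)·1.3323}=+1.000000+0.000000i ⇒ D=+0.470465+0.363255i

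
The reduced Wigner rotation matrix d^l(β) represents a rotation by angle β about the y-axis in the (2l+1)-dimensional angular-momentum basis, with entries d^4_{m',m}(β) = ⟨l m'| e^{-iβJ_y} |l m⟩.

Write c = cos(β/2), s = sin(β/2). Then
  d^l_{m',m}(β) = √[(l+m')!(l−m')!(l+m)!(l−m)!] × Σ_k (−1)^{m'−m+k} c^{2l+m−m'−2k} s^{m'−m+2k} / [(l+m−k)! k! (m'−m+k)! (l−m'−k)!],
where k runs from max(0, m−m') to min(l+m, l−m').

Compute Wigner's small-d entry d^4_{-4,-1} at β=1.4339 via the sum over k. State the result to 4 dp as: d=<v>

d^4_{-4,-1}(β=1.4339) via Wigner's sum:
With c≡cos(β/2)=0.753813 and s≡sin(β/2)=0.657089, N=[1·40320·6·120]^{1/2}=5387.986637
Admissible k: 3..3 (factorial args all ≥0)
  k=3: (−1)^0·5387.9866/(720)·0.7538^5·0.6571^3 = +0.516755
d^4_{-4,-1}(1.4339) = +0.516755

d=0.5168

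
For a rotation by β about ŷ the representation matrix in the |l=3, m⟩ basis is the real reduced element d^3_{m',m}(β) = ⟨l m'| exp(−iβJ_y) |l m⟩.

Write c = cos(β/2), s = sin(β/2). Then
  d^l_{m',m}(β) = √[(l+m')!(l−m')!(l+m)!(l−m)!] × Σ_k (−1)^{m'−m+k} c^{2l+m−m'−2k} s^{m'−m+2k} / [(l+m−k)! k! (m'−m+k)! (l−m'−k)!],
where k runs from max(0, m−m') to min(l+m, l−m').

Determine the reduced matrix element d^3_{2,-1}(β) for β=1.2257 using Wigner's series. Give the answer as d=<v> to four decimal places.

d^3_{2,-1}(β=1.2257) via Wigner's sum:
Half-angle: c=0.818012, s=0.575201. N=√(120·1·2·24)=75.894664
Admissible k: 0..1 (factorial args all ≥0)
  k=0: (−1)^3·75.8947/(12)·0.8180^3·0.5752^3 = -0.658822
  k=1: (−1)^4·75.8947/(24)·0.8180^1·0.5752^5 = +0.162876
d^3_{2,-1}(1.2257) = -0.658822 +0.162876 = -0.495946

d=-0.4959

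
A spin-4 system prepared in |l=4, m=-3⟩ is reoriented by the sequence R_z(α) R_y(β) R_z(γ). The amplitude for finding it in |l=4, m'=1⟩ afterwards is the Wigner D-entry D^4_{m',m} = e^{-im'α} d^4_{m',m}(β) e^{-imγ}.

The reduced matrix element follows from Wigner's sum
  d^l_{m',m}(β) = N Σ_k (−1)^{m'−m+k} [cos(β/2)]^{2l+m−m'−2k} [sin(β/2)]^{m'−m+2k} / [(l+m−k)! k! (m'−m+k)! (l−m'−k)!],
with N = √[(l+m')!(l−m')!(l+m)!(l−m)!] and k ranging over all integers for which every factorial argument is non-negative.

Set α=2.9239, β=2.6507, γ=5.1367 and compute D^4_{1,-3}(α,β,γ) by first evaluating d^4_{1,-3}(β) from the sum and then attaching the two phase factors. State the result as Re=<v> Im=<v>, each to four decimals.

D^4_{1,-3}(2.9239,2.6507,5.1367) = e^{-i·1·2.9239}·d^4_{1,-3}(2.6507)·e^{-i·-3·5.1367}. Compute d first:
Half-angle: c=0.242989, s=0.970029. N=√(120·6·1·5040)=1904.940944
Admissible k: 0..1 (factorial args all ≥0)
  k=0: (−1)^4·1904.9409/(144)·0.2430^4·0.9700^4 = +0.040833
  k=1: (−1)^5·1904.9409/(240)·0.2430^2·0.9700^6 = -0.390439
d^4_{1,-3}(2.6507) = +0.040833 -0.390439 = -0.349606
Attach z-rotation phases: D = e^{-i(1)(2.9239)}·(-0.349606)·e^{-i(-3)(5.1367)} = -0.348483+0.027998i

Re=-0.3485 Im=0.0280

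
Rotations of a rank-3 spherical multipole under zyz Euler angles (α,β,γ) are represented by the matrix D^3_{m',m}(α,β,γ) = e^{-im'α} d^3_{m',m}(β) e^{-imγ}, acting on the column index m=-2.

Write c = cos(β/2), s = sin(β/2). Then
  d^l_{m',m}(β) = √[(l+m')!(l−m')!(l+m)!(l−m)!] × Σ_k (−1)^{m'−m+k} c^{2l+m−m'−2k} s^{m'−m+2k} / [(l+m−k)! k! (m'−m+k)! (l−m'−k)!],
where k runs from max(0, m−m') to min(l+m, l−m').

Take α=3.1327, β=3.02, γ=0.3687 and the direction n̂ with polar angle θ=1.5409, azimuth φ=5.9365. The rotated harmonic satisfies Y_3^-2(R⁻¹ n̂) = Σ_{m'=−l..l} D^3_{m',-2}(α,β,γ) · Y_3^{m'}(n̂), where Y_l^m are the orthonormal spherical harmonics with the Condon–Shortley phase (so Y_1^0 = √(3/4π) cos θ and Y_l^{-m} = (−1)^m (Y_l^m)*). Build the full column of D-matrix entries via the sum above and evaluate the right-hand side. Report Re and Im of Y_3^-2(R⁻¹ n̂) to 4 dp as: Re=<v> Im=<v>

Re=-0.1440 Im=-0.0079

Need the full column D^3_{m',-2} for m'=−3..3 at α=3.1327, β=3.02, γ=0.3687.
cos(β/2)=0.060759, sin(β/2)=0.998152
d^3_{-3,-2}: single k=1 term ⇒ +0.000002;  D = -0.000002-0.000001i
d^3_{-2,-2}: k∈[0..1] ⇒ +0.000000 -0.000068 = -0.000068;  D = -0.000051-0.000045i
d^3_{-1,-2}: k∈[0..1] ⇒ -0.000003 +0.001411 = +0.001408;  D = -0.001051-0.000937i
d^3_{0,-2}: k∈[0..1] ⇒ +0.000074 -0.020071 = -0.019997;  D = -0.014802-0.013445i
d^3_{1,-2}: k∈[0..1] ⇒ -0.001411 +0.190368 = +0.188957;  D = -0.138735-0.128287i
d^3_{2,-2}: k∈[0..1] ⇒ +0.018322 -0.988966 = -0.970644;  D = -0.706769-0.665302i
d^3_{3,-2}: single k=0 term ⇒ -0.147459;  D = +0.106468+0.102022i
Y_3^{m'}(θ=1.5409,φ=5.9365) and Σ D·Y over m':
  (-0.0000-0.0000i)·(+0.2109+0.3593i)  (-0.0001-0.0000i)·(+0.0235+0.0195i)  (-0.0011-0.0009i)·(-0.3025-0.1093i)  (-0.0148-0.0134i)·(-0.0334+0.0000i)  (-0.1387-0.1283i)·(+0.3025-0.1093i)  (-0.7068-0.6653i)·(+0.0235-0.0195i)  (+0.1065+0.1020i)·(-0.2109+0.3593i)
Y_3^-2(R⁻¹ n̂) = -0.143955-0.007885i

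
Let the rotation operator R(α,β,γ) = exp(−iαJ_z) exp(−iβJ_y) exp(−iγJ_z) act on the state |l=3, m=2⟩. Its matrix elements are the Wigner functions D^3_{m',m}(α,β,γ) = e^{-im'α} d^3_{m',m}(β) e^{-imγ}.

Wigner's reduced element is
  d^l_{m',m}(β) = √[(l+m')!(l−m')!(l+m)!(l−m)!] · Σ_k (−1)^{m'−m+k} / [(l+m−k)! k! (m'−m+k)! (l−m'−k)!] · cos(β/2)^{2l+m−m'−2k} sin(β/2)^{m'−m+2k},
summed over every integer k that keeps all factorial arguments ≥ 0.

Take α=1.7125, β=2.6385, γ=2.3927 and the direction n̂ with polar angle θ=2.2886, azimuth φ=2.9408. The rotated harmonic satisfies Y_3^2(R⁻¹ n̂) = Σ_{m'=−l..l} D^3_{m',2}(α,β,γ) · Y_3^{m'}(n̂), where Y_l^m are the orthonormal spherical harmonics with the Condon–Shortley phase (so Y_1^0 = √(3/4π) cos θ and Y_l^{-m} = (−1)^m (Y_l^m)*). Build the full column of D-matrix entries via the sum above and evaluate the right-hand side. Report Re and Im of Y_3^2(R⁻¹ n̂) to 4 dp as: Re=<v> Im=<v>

Re=-0.1222 Im=-0.3447

Need the full column D^3_{m',2} for m'=−3..3 at α=1.7125, β=2.6385, γ=2.3927.
cos(β/2)=0.248902, sin(β/2)=0.968529
d^3_{-3,2}: single k=5 term ⇒ +0.519597;  D = +0.487720+0.179193i
d^3_{-2,2}: k∈[4..5] ⇒ +0.272569 -0.825420 = -0.552851;  D = -0.115462+0.540660i
d^3_{-1,2}: k∈[3..4] ⇒ +0.088604 -0.670796 = -0.582193;  D = +0.580820+0.039961i
d^3_{0,2}: k∈[2..3] ⇒ +0.019720 -0.298584 = -0.278865;  D = -0.020342-0.278122i
d^3_{1,2}: k∈[1..2] ⇒ +0.002926 -0.088604 = -0.085678;  D = -0.083711+0.018255i
d^3_{2,2}: k∈[0..1] ⇒ +0.000238 -0.018001 = -0.017764;  D = +0.006198+0.016647i
d^3_{3,2}: single k=0 term ⇒ -0.002266;  D = +0.001991-0.001083i
Y_3^{m'}(θ=2.2886,φ=2.9408) and Σ D·Y over m':
  (+0.4877+0.1792i)·(-0.1469-0.1010i)  (-0.1155+0.5407i)·(-0.3511-0.1491i)  (+0.5808+0.0400i)·(-0.2774-0.0565i)  (-0.0203-0.2781i)·(+0.2054+0.0000i)  (-0.0837+0.0183i)·(+0.2774-0.0565i)  (+0.0062+0.0166i)·(-0.3511+0.1491i)  (+0.0020-0.0011i)·(+0.1469-0.1010i)
Y_3^2(R⁻¹ n̂) = -0.122157-0.344700i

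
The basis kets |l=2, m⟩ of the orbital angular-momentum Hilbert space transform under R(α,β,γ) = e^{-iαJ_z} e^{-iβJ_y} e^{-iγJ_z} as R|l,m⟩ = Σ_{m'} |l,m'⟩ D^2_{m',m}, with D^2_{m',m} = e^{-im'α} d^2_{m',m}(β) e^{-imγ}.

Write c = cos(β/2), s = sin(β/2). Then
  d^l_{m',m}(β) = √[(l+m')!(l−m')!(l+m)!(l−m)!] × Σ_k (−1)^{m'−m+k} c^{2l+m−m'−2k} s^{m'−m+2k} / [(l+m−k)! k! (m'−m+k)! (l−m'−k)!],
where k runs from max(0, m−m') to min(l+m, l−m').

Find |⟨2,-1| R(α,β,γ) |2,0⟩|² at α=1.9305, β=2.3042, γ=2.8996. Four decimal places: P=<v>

P=0.3710

Split into d^2_{-1,0}(β=2.3042) × two z-phases.
c=cos(2.3042/2)=0.406570, s=sin(2.3042/2)=0.913620; N=√[1·6·2·2]=4.898979
k: max(0,(0)−(-1))=1 … min(2+(0),2−(-1))=2
  k=1: (−1)^0·4.8990/(2)·0.4066^3·0.9136^1 = +0.150399
  k=2: (−1)^1·4.8990/(2)·0.4066^1·0.9136^3 = -0.759464
d^2_{-1,0}(2.3042) = +0.150399 -0.759464 = -0.609064
|D^2_{-1,0}|² = |d^2_{-1,0}(β)|² = (-0.609064)² = 0.370959 (the z-rotation phases have unit modulus)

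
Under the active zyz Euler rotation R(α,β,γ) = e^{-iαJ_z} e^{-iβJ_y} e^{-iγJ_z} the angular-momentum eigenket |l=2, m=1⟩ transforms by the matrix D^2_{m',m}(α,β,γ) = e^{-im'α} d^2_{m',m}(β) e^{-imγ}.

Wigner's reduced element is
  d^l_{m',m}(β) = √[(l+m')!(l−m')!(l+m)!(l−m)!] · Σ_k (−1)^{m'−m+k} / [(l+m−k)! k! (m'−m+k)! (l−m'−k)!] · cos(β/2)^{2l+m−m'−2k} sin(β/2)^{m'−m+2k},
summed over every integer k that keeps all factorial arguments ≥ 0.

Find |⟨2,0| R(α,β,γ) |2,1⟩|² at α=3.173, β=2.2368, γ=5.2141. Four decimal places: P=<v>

D^2_{0,1}(3.173,2.2368,5.2141) = e^{-i·0·3.173}·d^2_{0,1}(2.2368)·e^{-i·1·5.2141}. Compute d first:
With c≡cos(β/2)=0.437122 and s≡sin(β/2)=0.899402, N=[2·2·6·1]^{1/2}=4.898979
k∈{1,2} keeps every argument non-negative
  k=1: (−1)^0·4.8990/(2)·0.4371^3·0.8994^1 = +0.184008
  k=2: (−1)^1·4.8990/(2)·0.4371^1·0.8994^3 = -0.779005
d^2_{0,1}(2.2368) = +0.184008 -0.779005 = -0.594996
|D^2_{0,1}|² = |d^2_{0,1}(β)|² = (-0.594996)² = 0.354021 (the z-rotation phases have unit modulus)

P=0.3540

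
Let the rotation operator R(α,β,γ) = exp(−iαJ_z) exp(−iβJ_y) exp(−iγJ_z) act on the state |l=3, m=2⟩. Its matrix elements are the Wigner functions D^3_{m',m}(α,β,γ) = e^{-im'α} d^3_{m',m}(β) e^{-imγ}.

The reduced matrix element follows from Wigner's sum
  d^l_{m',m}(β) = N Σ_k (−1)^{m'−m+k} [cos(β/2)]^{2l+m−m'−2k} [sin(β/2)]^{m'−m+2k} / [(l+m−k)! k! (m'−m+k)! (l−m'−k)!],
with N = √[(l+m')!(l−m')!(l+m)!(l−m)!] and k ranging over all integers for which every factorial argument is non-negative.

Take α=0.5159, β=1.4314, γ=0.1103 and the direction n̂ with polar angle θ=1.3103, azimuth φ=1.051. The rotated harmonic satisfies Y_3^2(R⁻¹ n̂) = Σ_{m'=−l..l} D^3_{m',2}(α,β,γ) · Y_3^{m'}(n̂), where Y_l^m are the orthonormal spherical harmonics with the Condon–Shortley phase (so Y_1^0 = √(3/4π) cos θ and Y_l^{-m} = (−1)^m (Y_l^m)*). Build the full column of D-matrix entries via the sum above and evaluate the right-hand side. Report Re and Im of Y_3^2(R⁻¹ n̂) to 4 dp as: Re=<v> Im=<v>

Re=-0.2177 Im=-0.0749

Need the full column D^3_{m',2} for m'=−3..3 at α=0.5159, β=1.4314, γ=0.1103.
cos(β/2)=0.754634, sin(β/2)=0.656146
d^3_{-3,2}: single k=5 term ⇒ +0.224809;  D = +0.054244+0.218167i
d^3_{-2,2}: k∈[4..5] ⇒ +0.527770 -0.079800 = +0.447970;  D = +0.308485+0.324829i
d^3_{-1,2}: k∈[3..4] ⇒ +0.767786 -0.290227 = +0.477559;  D = +0.456888+0.138983i
d^3_{0,2}: k∈[2..3] ⇒ +0.764728 -0.578143 = +0.186586;  D = +0.182064-0.040828i
d^3_{1,2}: k∈[1..2] ⇒ +0.507788 -0.767786 = -0.259998;  D = -0.192613+0.174641i
d^3_{2,2}: k∈[0..1] ⇒ +0.184679 -0.698098 = -0.513419;  D = -0.160723+0.487614i
d^3_{3,2}: single k=0 term ⇒ -0.393331;  D = +0.077180+0.385684i
Y_3^{m'}(θ=1.3103,φ=1.051) and Σ D·Y over m':
  (+0.0542+0.2182i)·(-0.3764+0.0043i)  (+0.3085+0.3248i)·(-0.1245-0.2119i)  (+0.4569+0.1390i)·(-0.1037+0.1811i)  (+0.1821-0.0408i)·(-0.2565+0.0000i)  (-0.1926+0.1746i)·(+0.1037+0.1811i)  (-0.1607+0.4876i)·(-0.1245+0.2119i)  (+0.0772+0.3857i)·(+0.3764+0.0043i)
Y_3^2(R⁻¹ n̂) = -0.217678-0.074917i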